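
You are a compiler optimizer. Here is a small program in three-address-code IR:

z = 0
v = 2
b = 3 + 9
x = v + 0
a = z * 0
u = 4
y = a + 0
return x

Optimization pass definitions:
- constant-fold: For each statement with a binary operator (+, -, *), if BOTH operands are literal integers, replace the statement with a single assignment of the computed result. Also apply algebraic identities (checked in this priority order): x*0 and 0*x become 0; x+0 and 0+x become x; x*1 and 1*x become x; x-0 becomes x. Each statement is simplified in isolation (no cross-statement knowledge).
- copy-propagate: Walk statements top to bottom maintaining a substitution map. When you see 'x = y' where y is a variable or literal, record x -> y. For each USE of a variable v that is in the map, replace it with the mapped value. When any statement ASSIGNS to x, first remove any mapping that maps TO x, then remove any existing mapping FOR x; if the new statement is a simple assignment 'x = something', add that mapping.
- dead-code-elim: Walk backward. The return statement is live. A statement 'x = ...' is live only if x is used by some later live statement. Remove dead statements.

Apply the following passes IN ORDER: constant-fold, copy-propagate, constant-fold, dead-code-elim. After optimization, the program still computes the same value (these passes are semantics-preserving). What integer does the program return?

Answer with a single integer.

Answer: 2

Derivation:
Initial IR:
  z = 0
  v = 2
  b = 3 + 9
  x = v + 0
  a = z * 0
  u = 4
  y = a + 0
  return x
After constant-fold (8 stmts):
  z = 0
  v = 2
  b = 12
  x = v
  a = 0
  u = 4
  y = a
  return x
After copy-propagate (8 stmts):
  z = 0
  v = 2
  b = 12
  x = 2
  a = 0
  u = 4
  y = 0
  return 2
After constant-fold (8 stmts):
  z = 0
  v = 2
  b = 12
  x = 2
  a = 0
  u = 4
  y = 0
  return 2
After dead-code-elim (1 stmts):
  return 2
Evaluate:
  z = 0  =>  z = 0
  v = 2  =>  v = 2
  b = 3 + 9  =>  b = 12
  x = v + 0  =>  x = 2
  a = z * 0  =>  a = 0
  u = 4  =>  u = 4
  y = a + 0  =>  y = 0
  return x = 2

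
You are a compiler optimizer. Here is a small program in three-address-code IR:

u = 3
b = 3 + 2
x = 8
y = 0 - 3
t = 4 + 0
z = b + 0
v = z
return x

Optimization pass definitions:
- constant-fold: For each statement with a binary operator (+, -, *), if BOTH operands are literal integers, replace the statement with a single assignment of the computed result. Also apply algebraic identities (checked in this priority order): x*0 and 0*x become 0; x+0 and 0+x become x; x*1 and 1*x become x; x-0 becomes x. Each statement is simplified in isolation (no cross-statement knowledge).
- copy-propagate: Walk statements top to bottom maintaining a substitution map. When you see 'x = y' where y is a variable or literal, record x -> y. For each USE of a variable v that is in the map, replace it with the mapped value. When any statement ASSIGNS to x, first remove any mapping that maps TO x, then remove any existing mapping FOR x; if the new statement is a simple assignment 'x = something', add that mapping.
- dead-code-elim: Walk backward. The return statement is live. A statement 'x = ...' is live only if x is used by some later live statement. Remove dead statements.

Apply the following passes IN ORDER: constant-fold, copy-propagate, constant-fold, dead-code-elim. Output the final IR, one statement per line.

Answer: return 8

Derivation:
Initial IR:
  u = 3
  b = 3 + 2
  x = 8
  y = 0 - 3
  t = 4 + 0
  z = b + 0
  v = z
  return x
After constant-fold (8 stmts):
  u = 3
  b = 5
  x = 8
  y = -3
  t = 4
  z = b
  v = z
  return x
After copy-propagate (8 stmts):
  u = 3
  b = 5
  x = 8
  y = -3
  t = 4
  z = 5
  v = 5
  return 8
After constant-fold (8 stmts):
  u = 3
  b = 5
  x = 8
  y = -3
  t = 4
  z = 5
  v = 5
  return 8
After dead-code-elim (1 stmts):
  return 8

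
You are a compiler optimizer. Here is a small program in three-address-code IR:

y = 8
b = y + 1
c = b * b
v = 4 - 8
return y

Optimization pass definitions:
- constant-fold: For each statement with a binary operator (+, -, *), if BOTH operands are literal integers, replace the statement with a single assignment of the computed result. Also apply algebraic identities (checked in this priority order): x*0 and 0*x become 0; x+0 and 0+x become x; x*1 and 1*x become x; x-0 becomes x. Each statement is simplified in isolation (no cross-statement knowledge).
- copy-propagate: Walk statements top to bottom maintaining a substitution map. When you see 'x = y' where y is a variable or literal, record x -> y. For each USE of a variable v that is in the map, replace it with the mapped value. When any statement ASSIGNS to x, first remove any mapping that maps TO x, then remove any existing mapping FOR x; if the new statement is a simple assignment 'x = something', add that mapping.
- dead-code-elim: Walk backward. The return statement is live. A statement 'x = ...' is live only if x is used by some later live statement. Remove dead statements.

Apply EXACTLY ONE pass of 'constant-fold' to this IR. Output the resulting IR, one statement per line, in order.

Answer: y = 8
b = y + 1
c = b * b
v = -4
return y

Derivation:
Applying constant-fold statement-by-statement:
  [1] y = 8  (unchanged)
  [2] b = y + 1  (unchanged)
  [3] c = b * b  (unchanged)
  [4] v = 4 - 8  -> v = -4
  [5] return y  (unchanged)
Result (5 stmts):
  y = 8
  b = y + 1
  c = b * b
  v = -4
  return y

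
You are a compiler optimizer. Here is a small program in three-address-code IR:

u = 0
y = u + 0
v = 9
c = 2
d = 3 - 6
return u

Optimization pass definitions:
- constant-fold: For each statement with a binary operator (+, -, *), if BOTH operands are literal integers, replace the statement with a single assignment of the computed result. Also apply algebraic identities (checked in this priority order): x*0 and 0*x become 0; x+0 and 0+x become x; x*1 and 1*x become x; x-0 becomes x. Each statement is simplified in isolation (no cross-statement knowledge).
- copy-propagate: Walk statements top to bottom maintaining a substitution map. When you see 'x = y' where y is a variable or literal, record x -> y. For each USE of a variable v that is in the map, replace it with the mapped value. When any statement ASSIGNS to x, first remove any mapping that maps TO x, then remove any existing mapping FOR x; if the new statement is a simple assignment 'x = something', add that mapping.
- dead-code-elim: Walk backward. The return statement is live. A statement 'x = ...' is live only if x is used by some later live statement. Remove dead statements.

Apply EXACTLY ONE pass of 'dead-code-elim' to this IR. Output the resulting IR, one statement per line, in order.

Answer: u = 0
return u

Derivation:
Applying dead-code-elim statement-by-statement:
  [6] return u  -> KEEP (return); live=['u']
  [5] d = 3 - 6  -> DEAD (d not live)
  [4] c = 2  -> DEAD (c not live)
  [3] v = 9  -> DEAD (v not live)
  [2] y = u + 0  -> DEAD (y not live)
  [1] u = 0  -> KEEP; live=[]
Result (2 stmts):
  u = 0
  return u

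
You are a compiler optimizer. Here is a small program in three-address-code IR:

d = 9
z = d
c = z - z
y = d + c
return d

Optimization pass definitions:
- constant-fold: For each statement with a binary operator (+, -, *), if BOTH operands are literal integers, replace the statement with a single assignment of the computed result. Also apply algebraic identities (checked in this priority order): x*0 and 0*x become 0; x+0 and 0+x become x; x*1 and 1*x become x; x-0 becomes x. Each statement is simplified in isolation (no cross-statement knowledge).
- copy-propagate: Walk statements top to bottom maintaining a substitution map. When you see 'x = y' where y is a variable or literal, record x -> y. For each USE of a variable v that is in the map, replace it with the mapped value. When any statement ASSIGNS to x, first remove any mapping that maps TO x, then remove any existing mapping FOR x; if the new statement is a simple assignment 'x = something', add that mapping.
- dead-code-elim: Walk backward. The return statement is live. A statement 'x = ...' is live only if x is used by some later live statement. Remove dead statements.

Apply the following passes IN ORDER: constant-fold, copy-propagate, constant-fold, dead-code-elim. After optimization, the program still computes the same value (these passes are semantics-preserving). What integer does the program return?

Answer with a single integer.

Initial IR:
  d = 9
  z = d
  c = z - z
  y = d + c
  return d
After constant-fold (5 stmts):
  d = 9
  z = d
  c = z - z
  y = d + c
  return d
After copy-propagate (5 stmts):
  d = 9
  z = 9
  c = 9 - 9
  y = 9 + c
  return 9
After constant-fold (5 stmts):
  d = 9
  z = 9
  c = 0
  y = 9 + c
  return 9
After dead-code-elim (1 stmts):
  return 9
Evaluate:
  d = 9  =>  d = 9
  z = d  =>  z = 9
  c = z - z  =>  c = 0
  y = d + c  =>  y = 9
  return d = 9

Answer: 9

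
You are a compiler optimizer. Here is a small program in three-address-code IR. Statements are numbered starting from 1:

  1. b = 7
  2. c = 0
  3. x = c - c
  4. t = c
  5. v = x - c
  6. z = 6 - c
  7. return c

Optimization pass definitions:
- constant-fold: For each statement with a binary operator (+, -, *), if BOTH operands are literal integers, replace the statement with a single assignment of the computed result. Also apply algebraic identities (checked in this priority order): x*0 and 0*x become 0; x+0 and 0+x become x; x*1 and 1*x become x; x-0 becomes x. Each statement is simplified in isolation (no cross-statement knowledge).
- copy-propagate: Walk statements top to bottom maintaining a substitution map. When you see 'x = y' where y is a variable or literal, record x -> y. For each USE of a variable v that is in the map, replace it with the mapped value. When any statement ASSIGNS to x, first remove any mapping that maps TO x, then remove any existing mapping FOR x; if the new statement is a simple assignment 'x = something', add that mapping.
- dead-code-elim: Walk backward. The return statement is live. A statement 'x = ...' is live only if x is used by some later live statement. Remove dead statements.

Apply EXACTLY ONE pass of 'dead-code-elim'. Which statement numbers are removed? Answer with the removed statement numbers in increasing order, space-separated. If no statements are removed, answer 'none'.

Backward liveness scan:
Stmt 1 'b = 7': DEAD (b not in live set [])
Stmt 2 'c = 0': KEEP (c is live); live-in = []
Stmt 3 'x = c - c': DEAD (x not in live set ['c'])
Stmt 4 't = c': DEAD (t not in live set ['c'])
Stmt 5 'v = x - c': DEAD (v not in live set ['c'])
Stmt 6 'z = 6 - c': DEAD (z not in live set ['c'])
Stmt 7 'return c': KEEP (return); live-in = ['c']
Removed statement numbers: [1, 3, 4, 5, 6]
Surviving IR:
  c = 0
  return c

Answer: 1 3 4 5 6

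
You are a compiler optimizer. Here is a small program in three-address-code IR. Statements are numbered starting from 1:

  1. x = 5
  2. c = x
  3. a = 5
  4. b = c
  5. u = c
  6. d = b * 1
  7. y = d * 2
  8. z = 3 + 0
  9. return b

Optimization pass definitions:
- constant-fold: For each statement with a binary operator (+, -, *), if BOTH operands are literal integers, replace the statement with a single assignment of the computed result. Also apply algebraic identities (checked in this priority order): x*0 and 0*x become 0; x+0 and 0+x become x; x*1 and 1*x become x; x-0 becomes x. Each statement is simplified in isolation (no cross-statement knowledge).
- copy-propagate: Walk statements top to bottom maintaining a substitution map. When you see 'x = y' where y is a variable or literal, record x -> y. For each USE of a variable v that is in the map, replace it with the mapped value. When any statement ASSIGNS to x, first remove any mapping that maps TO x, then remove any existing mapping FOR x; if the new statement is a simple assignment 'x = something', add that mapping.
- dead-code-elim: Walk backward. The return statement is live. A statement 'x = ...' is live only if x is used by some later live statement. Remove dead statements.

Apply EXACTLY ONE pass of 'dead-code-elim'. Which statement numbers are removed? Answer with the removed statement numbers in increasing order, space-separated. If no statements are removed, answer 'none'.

Backward liveness scan:
Stmt 1 'x = 5': KEEP (x is live); live-in = []
Stmt 2 'c = x': KEEP (c is live); live-in = ['x']
Stmt 3 'a = 5': DEAD (a not in live set ['c'])
Stmt 4 'b = c': KEEP (b is live); live-in = ['c']
Stmt 5 'u = c': DEAD (u not in live set ['b'])
Stmt 6 'd = b * 1': DEAD (d not in live set ['b'])
Stmt 7 'y = d * 2': DEAD (y not in live set ['b'])
Stmt 8 'z = 3 + 0': DEAD (z not in live set ['b'])
Stmt 9 'return b': KEEP (return); live-in = ['b']
Removed statement numbers: [3, 5, 6, 7, 8]
Surviving IR:
  x = 5
  c = x
  b = c
  return b

Answer: 3 5 6 7 8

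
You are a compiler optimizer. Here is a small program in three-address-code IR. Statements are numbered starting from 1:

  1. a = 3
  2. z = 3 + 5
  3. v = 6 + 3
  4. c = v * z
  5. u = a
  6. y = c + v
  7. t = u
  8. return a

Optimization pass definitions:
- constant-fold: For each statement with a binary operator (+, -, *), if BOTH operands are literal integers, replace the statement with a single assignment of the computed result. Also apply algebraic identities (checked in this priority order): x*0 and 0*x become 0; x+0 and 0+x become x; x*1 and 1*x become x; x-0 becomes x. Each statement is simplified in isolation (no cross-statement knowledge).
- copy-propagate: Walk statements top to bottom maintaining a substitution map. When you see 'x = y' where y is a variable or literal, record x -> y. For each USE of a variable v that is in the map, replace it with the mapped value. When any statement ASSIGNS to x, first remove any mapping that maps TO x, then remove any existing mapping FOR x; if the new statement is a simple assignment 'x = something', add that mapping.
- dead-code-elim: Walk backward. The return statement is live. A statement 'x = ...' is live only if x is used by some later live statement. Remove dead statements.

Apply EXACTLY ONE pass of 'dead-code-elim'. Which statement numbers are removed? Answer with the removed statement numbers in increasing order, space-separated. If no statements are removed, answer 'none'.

Backward liveness scan:
Stmt 1 'a = 3': KEEP (a is live); live-in = []
Stmt 2 'z = 3 + 5': DEAD (z not in live set ['a'])
Stmt 3 'v = 6 + 3': DEAD (v not in live set ['a'])
Stmt 4 'c = v * z': DEAD (c not in live set ['a'])
Stmt 5 'u = a': DEAD (u not in live set ['a'])
Stmt 6 'y = c + v': DEAD (y not in live set ['a'])
Stmt 7 't = u': DEAD (t not in live set ['a'])
Stmt 8 'return a': KEEP (return); live-in = ['a']
Removed statement numbers: [2, 3, 4, 5, 6, 7]
Surviving IR:
  a = 3
  return a

Answer: 2 3 4 5 6 7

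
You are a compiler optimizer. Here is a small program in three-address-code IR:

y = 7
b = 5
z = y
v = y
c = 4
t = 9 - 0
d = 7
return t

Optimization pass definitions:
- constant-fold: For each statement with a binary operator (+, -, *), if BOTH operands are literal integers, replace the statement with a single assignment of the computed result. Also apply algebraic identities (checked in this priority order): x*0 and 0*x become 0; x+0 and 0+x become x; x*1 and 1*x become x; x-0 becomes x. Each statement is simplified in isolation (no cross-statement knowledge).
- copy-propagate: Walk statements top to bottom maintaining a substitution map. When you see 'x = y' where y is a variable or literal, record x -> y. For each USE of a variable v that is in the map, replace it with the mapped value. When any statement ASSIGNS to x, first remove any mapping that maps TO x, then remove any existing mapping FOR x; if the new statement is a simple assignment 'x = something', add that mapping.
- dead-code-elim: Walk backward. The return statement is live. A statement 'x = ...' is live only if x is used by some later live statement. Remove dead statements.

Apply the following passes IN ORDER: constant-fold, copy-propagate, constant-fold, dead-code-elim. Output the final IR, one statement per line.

Initial IR:
  y = 7
  b = 5
  z = y
  v = y
  c = 4
  t = 9 - 0
  d = 7
  return t
After constant-fold (8 stmts):
  y = 7
  b = 5
  z = y
  v = y
  c = 4
  t = 9
  d = 7
  return t
After copy-propagate (8 stmts):
  y = 7
  b = 5
  z = 7
  v = 7
  c = 4
  t = 9
  d = 7
  return 9
After constant-fold (8 stmts):
  y = 7
  b = 5
  z = 7
  v = 7
  c = 4
  t = 9
  d = 7
  return 9
After dead-code-elim (1 stmts):
  return 9

Answer: return 9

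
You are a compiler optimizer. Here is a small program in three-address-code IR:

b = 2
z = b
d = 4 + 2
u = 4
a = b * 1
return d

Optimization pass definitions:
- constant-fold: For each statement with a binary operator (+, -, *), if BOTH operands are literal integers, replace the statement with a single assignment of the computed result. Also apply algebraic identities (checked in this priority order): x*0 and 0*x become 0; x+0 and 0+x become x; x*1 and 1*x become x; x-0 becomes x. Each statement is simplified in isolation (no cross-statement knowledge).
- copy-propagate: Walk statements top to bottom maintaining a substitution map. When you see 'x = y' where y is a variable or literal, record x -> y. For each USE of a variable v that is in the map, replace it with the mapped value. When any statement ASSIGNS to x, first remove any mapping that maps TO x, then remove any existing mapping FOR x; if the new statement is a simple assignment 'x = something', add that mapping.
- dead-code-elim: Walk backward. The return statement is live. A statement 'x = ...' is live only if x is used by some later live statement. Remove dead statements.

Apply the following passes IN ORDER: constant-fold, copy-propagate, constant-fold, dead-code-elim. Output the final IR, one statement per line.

Initial IR:
  b = 2
  z = b
  d = 4 + 2
  u = 4
  a = b * 1
  return d
After constant-fold (6 stmts):
  b = 2
  z = b
  d = 6
  u = 4
  a = b
  return d
After copy-propagate (6 stmts):
  b = 2
  z = 2
  d = 6
  u = 4
  a = 2
  return 6
After constant-fold (6 stmts):
  b = 2
  z = 2
  d = 6
  u = 4
  a = 2
  return 6
After dead-code-elim (1 stmts):
  return 6

Answer: return 6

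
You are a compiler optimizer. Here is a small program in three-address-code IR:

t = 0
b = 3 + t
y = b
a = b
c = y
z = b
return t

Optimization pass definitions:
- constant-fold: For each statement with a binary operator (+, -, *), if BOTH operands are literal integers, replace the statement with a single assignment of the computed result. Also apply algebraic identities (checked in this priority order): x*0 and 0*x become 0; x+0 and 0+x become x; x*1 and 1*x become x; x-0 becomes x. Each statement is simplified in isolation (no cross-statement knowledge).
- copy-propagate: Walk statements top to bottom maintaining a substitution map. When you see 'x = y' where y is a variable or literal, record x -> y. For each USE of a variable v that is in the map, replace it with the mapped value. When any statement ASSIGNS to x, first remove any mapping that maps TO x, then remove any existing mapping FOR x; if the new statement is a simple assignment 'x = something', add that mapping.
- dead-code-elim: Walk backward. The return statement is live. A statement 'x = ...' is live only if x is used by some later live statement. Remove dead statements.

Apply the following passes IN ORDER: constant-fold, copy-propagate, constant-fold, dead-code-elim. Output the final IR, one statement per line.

Initial IR:
  t = 0
  b = 3 + t
  y = b
  a = b
  c = y
  z = b
  return t
After constant-fold (7 stmts):
  t = 0
  b = 3 + t
  y = b
  a = b
  c = y
  z = b
  return t
After copy-propagate (7 stmts):
  t = 0
  b = 3 + 0
  y = b
  a = b
  c = b
  z = b
  return 0
After constant-fold (7 stmts):
  t = 0
  b = 3
  y = b
  a = b
  c = b
  z = b
  return 0
After dead-code-elim (1 stmts):
  return 0

Answer: return 0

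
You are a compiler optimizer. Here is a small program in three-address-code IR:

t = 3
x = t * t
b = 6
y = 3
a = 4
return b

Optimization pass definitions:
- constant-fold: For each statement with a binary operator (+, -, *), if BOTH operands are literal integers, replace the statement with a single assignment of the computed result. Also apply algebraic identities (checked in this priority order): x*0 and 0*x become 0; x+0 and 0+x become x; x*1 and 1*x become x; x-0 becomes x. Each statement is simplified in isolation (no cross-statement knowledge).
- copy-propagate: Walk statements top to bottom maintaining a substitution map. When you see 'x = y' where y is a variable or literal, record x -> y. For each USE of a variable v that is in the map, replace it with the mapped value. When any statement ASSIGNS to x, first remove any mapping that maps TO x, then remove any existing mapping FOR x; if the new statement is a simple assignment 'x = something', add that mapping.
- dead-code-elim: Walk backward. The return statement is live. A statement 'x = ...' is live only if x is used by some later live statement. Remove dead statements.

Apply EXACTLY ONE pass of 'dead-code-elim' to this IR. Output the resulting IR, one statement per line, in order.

Answer: b = 6
return b

Derivation:
Applying dead-code-elim statement-by-statement:
  [6] return b  -> KEEP (return); live=['b']
  [5] a = 4  -> DEAD (a not live)
  [4] y = 3  -> DEAD (y not live)
  [3] b = 6  -> KEEP; live=[]
  [2] x = t * t  -> DEAD (x not live)
  [1] t = 3  -> DEAD (t not live)
Result (2 stmts):
  b = 6
  return b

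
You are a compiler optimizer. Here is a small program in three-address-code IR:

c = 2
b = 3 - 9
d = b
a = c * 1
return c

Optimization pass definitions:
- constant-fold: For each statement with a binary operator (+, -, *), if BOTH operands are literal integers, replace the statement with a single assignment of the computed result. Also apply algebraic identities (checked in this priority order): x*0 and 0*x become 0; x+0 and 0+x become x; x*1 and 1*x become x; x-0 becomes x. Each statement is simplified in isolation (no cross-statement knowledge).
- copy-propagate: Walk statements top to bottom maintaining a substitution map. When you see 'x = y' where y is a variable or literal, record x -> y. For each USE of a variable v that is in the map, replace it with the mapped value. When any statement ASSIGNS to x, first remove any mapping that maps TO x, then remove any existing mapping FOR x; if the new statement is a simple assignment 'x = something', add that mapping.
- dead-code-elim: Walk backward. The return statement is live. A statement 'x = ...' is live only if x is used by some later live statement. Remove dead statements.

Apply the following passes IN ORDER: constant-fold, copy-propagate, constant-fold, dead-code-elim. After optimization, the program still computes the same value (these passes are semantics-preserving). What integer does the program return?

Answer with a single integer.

Initial IR:
  c = 2
  b = 3 - 9
  d = b
  a = c * 1
  return c
After constant-fold (5 stmts):
  c = 2
  b = -6
  d = b
  a = c
  return c
After copy-propagate (5 stmts):
  c = 2
  b = -6
  d = -6
  a = 2
  return 2
After constant-fold (5 stmts):
  c = 2
  b = -6
  d = -6
  a = 2
  return 2
After dead-code-elim (1 stmts):
  return 2
Evaluate:
  c = 2  =>  c = 2
  b = 3 - 9  =>  b = -6
  d = b  =>  d = -6
  a = c * 1  =>  a = 2
  return c = 2

Answer: 2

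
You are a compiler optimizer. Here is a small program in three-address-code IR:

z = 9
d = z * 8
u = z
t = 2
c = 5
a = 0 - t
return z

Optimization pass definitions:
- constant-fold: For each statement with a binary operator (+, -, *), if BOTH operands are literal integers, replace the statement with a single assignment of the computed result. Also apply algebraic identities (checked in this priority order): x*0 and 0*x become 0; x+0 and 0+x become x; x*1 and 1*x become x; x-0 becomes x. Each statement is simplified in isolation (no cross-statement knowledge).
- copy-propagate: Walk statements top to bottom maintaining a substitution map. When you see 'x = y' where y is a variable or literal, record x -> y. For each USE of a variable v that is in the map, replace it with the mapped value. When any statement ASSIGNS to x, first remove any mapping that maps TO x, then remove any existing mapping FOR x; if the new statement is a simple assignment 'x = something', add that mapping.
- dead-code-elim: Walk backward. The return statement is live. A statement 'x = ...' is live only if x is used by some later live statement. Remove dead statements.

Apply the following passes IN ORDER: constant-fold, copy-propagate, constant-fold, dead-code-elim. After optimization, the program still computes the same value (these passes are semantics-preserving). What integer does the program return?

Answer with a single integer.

Initial IR:
  z = 9
  d = z * 8
  u = z
  t = 2
  c = 5
  a = 0 - t
  return z
After constant-fold (7 stmts):
  z = 9
  d = z * 8
  u = z
  t = 2
  c = 5
  a = 0 - t
  return z
After copy-propagate (7 stmts):
  z = 9
  d = 9 * 8
  u = 9
  t = 2
  c = 5
  a = 0 - 2
  return 9
After constant-fold (7 stmts):
  z = 9
  d = 72
  u = 9
  t = 2
  c = 5
  a = -2
  return 9
After dead-code-elim (1 stmts):
  return 9
Evaluate:
  z = 9  =>  z = 9
  d = z * 8  =>  d = 72
  u = z  =>  u = 9
  t = 2  =>  t = 2
  c = 5  =>  c = 5
  a = 0 - t  =>  a = -2
  return z = 9

Answer: 9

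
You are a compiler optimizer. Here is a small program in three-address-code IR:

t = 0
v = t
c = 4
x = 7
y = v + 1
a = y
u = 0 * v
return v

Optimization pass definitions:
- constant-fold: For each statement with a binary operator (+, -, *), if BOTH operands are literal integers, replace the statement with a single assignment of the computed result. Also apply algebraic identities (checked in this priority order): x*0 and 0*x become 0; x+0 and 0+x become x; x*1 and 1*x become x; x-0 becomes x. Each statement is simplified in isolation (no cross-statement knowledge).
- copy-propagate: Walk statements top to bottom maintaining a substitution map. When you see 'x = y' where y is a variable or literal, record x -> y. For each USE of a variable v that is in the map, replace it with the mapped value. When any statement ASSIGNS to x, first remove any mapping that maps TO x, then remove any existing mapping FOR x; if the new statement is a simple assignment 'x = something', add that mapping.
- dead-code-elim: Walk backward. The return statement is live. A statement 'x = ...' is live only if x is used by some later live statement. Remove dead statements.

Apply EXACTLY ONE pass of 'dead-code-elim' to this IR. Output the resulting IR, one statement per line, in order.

Applying dead-code-elim statement-by-statement:
  [8] return v  -> KEEP (return); live=['v']
  [7] u = 0 * v  -> DEAD (u not live)
  [6] a = y  -> DEAD (a not live)
  [5] y = v + 1  -> DEAD (y not live)
  [4] x = 7  -> DEAD (x not live)
  [3] c = 4  -> DEAD (c not live)
  [2] v = t  -> KEEP; live=['t']
  [1] t = 0  -> KEEP; live=[]
Result (3 stmts):
  t = 0
  v = t
  return v

Answer: t = 0
v = t
return v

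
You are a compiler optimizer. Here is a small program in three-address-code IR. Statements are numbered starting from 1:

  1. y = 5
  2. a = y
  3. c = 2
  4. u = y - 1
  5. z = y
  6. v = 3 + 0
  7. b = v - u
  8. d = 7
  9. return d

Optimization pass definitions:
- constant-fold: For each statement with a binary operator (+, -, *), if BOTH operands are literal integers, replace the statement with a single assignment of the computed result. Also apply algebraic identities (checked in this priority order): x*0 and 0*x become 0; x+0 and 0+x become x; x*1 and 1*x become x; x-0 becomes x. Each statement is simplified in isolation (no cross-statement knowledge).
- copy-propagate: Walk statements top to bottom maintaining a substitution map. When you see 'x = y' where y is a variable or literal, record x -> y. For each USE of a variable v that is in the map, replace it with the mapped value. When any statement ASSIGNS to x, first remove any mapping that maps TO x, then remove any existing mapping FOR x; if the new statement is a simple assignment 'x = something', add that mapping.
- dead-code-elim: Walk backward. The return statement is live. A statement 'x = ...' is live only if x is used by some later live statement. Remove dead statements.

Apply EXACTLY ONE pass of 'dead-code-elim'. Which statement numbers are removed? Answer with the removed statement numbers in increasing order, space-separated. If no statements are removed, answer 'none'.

Answer: 1 2 3 4 5 6 7

Derivation:
Backward liveness scan:
Stmt 1 'y = 5': DEAD (y not in live set [])
Stmt 2 'a = y': DEAD (a not in live set [])
Stmt 3 'c = 2': DEAD (c not in live set [])
Stmt 4 'u = y - 1': DEAD (u not in live set [])
Stmt 5 'z = y': DEAD (z not in live set [])
Stmt 6 'v = 3 + 0': DEAD (v not in live set [])
Stmt 7 'b = v - u': DEAD (b not in live set [])
Stmt 8 'd = 7': KEEP (d is live); live-in = []
Stmt 9 'return d': KEEP (return); live-in = ['d']
Removed statement numbers: [1, 2, 3, 4, 5, 6, 7]
Surviving IR:
  d = 7
  return d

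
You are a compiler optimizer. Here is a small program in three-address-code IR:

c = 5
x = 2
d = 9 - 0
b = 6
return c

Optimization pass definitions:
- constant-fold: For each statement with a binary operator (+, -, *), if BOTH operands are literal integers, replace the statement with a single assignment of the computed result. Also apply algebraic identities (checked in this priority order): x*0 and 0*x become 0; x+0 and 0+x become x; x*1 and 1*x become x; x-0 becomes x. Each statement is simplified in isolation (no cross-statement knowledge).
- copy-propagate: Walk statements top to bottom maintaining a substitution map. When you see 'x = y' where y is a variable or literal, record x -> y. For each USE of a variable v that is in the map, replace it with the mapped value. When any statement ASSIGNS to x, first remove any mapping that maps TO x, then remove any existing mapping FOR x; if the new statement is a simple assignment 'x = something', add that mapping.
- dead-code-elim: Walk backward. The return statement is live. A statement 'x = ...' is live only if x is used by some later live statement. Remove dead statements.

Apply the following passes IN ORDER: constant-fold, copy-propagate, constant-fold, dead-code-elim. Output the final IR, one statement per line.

Answer: return 5

Derivation:
Initial IR:
  c = 5
  x = 2
  d = 9 - 0
  b = 6
  return c
After constant-fold (5 stmts):
  c = 5
  x = 2
  d = 9
  b = 6
  return c
After copy-propagate (5 stmts):
  c = 5
  x = 2
  d = 9
  b = 6
  return 5
After constant-fold (5 stmts):
  c = 5
  x = 2
  d = 9
  b = 6
  return 5
After dead-code-elim (1 stmts):
  return 5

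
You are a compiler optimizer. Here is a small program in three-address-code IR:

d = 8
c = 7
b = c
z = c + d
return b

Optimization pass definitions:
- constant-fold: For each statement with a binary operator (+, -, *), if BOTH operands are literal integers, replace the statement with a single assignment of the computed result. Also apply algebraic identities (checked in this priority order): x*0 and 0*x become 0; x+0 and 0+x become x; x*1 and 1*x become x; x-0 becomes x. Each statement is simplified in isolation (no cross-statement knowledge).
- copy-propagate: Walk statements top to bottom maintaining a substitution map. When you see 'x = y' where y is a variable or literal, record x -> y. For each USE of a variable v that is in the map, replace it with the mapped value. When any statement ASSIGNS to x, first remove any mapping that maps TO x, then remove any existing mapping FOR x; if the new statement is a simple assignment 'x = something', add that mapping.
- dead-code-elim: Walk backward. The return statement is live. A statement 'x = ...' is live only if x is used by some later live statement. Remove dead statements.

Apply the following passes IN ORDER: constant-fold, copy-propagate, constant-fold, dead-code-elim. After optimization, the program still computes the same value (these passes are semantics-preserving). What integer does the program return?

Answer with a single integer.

Answer: 7

Derivation:
Initial IR:
  d = 8
  c = 7
  b = c
  z = c + d
  return b
After constant-fold (5 stmts):
  d = 8
  c = 7
  b = c
  z = c + d
  return b
After copy-propagate (5 stmts):
  d = 8
  c = 7
  b = 7
  z = 7 + 8
  return 7
After constant-fold (5 stmts):
  d = 8
  c = 7
  b = 7
  z = 15
  return 7
After dead-code-elim (1 stmts):
  return 7
Evaluate:
  d = 8  =>  d = 8
  c = 7  =>  c = 7
  b = c  =>  b = 7
  z = c + d  =>  z = 15
  return b = 7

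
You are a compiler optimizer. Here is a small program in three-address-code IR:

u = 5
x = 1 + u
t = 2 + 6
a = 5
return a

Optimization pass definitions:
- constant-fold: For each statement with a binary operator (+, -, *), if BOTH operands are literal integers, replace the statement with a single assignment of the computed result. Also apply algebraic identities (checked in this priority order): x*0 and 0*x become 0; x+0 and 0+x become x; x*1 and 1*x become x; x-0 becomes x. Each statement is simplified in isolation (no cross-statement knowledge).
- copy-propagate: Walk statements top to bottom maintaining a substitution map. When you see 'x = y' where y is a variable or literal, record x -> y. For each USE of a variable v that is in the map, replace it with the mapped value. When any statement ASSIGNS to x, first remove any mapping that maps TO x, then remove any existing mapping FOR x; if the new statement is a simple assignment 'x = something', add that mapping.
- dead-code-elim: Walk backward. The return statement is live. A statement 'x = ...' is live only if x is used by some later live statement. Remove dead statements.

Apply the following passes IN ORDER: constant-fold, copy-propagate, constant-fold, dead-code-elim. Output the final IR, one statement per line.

Initial IR:
  u = 5
  x = 1 + u
  t = 2 + 6
  a = 5
  return a
After constant-fold (5 stmts):
  u = 5
  x = 1 + u
  t = 8
  a = 5
  return a
After copy-propagate (5 stmts):
  u = 5
  x = 1 + 5
  t = 8
  a = 5
  return 5
After constant-fold (5 stmts):
  u = 5
  x = 6
  t = 8
  a = 5
  return 5
After dead-code-elim (1 stmts):
  return 5

Answer: return 5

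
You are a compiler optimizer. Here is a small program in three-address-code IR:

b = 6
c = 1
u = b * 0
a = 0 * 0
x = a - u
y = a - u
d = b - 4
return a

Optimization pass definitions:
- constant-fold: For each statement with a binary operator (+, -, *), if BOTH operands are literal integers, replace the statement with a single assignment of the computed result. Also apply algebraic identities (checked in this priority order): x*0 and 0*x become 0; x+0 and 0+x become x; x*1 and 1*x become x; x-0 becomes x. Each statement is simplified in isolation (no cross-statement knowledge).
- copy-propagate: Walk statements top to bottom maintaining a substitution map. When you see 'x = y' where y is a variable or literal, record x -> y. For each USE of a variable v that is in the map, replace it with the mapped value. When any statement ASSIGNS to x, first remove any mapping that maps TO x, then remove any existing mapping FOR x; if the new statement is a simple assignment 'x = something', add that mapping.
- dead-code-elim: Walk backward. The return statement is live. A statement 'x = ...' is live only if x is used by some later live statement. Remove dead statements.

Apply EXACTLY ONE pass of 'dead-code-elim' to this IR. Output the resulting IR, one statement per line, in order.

Applying dead-code-elim statement-by-statement:
  [8] return a  -> KEEP (return); live=['a']
  [7] d = b - 4  -> DEAD (d not live)
  [6] y = a - u  -> DEAD (y not live)
  [5] x = a - u  -> DEAD (x not live)
  [4] a = 0 * 0  -> KEEP; live=[]
  [3] u = b * 0  -> DEAD (u not live)
  [2] c = 1  -> DEAD (c not live)
  [1] b = 6  -> DEAD (b not live)
Result (2 stmts):
  a = 0 * 0
  return a

Answer: a = 0 * 0
return a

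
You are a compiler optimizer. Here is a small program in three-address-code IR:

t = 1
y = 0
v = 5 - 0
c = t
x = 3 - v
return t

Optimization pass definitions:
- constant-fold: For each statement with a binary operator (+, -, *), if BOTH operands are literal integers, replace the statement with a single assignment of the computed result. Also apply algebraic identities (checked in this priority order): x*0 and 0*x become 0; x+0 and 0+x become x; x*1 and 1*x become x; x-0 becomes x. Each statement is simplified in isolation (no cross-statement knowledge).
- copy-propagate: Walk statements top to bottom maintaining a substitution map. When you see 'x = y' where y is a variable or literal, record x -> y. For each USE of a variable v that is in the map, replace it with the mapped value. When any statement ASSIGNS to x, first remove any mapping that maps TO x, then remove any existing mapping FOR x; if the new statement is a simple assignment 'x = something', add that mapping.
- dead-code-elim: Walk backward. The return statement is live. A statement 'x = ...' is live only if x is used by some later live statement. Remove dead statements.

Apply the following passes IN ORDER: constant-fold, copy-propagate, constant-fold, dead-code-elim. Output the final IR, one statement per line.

Initial IR:
  t = 1
  y = 0
  v = 5 - 0
  c = t
  x = 3 - v
  return t
After constant-fold (6 stmts):
  t = 1
  y = 0
  v = 5
  c = t
  x = 3 - v
  return t
After copy-propagate (6 stmts):
  t = 1
  y = 0
  v = 5
  c = 1
  x = 3 - 5
  return 1
After constant-fold (6 stmts):
  t = 1
  y = 0
  v = 5
  c = 1
  x = -2
  return 1
After dead-code-elim (1 stmts):
  return 1

Answer: return 1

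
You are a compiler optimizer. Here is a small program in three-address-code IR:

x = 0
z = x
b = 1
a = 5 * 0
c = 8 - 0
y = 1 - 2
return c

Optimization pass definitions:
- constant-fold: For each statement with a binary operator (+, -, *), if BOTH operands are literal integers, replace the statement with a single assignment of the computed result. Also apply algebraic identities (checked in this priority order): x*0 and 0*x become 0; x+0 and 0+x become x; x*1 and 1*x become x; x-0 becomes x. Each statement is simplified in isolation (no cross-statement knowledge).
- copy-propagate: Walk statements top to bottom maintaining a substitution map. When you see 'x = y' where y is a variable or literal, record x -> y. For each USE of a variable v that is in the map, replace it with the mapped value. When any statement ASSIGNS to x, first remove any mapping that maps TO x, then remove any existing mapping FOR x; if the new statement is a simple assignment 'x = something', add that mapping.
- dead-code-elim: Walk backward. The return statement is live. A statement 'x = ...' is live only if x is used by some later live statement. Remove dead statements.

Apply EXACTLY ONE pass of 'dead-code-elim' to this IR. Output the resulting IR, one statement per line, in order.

Answer: c = 8 - 0
return c

Derivation:
Applying dead-code-elim statement-by-statement:
  [7] return c  -> KEEP (return); live=['c']
  [6] y = 1 - 2  -> DEAD (y not live)
  [5] c = 8 - 0  -> KEEP; live=[]
  [4] a = 5 * 0  -> DEAD (a not live)
  [3] b = 1  -> DEAD (b not live)
  [2] z = x  -> DEAD (z not live)
  [1] x = 0  -> DEAD (x not live)
Result (2 stmts):
  c = 8 - 0
  return c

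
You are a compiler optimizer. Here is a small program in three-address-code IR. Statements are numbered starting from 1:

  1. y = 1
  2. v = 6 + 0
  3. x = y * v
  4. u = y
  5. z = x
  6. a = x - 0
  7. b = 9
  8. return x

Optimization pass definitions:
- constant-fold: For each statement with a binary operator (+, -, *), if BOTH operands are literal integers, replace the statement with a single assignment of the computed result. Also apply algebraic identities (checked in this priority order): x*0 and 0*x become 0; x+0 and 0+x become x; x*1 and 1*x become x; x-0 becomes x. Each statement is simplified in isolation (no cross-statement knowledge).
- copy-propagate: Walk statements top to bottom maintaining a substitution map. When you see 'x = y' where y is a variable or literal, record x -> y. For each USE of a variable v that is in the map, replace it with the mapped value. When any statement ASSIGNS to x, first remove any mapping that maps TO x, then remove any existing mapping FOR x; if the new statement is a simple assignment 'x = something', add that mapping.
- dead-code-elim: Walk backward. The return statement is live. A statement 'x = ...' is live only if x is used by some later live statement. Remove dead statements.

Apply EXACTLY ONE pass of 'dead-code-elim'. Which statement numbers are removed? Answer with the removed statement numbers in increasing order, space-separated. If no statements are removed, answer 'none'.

Backward liveness scan:
Stmt 1 'y = 1': KEEP (y is live); live-in = []
Stmt 2 'v = 6 + 0': KEEP (v is live); live-in = ['y']
Stmt 3 'x = y * v': KEEP (x is live); live-in = ['v', 'y']
Stmt 4 'u = y': DEAD (u not in live set ['x'])
Stmt 5 'z = x': DEAD (z not in live set ['x'])
Stmt 6 'a = x - 0': DEAD (a not in live set ['x'])
Stmt 7 'b = 9': DEAD (b not in live set ['x'])
Stmt 8 'return x': KEEP (return); live-in = ['x']
Removed statement numbers: [4, 5, 6, 7]
Surviving IR:
  y = 1
  v = 6 + 0
  x = y * v
  return x

Answer: 4 5 6 7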